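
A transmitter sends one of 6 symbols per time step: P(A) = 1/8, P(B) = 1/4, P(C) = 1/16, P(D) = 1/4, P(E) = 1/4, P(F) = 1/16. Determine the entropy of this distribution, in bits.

Each probability is a power of 1/2, so log₂(1/p) is an integer.
H = Σ p·log₂(1/p) = 1/8·3 + 1/4·2 + 1/16·4 + 1/4·2 + 1/4·2 + 1/16·4 = 2.375 bits.

2.375 bits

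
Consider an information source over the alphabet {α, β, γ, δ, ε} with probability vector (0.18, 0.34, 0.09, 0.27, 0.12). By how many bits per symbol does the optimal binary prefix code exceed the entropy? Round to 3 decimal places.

0.046 bits

Entropy H = −Σ p log₂ p ≈ 2.1642 bits.
Huffman merges: 9/100+3/25→21/100; 9/50+21/100→39/100; 27/100+17/50→61/100; 39/100+61/100→1. L = 221/100 ≈ 2.2100.
L − H = 2.2100 − 2.1642 = 0.046 bits.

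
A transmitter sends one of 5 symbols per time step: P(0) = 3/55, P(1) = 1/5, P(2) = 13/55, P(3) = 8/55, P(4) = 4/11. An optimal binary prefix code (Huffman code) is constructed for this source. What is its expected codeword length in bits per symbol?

2.2 bits/symbol

Repeatedly combine the two least-probable nodes; the expected code length is the sum of the merged weights.
merge 3/55 + 8/55 → 1/5
merge 1/5 + 1/5 → 2/5
merge 13/55 + 4/11 → 3/5
merge 2/5 + 3/5 → 1
L = 1/5 + 2/5 + 3/5 + 1 = 11/5 = 2.2 bits/symbol.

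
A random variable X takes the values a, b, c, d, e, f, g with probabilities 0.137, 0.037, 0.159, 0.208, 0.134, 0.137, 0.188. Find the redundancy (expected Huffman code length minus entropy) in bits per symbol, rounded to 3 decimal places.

Entropy H = −Σ p log₂ p ≈ 2.6966 bits.
Huffman merges: 37/1000+67/500→171/1000; 137/1000+137/1000→137/500; 159/1000+171/1000→33/100; 47/250+26/125→99/250; 137/500+33/100→151/250; 99/250+151/250→1. L = 111/40 ≈ 2.7750.
L − H = 2.7750 − 2.6966 = 0.078 bits.

0.078 bits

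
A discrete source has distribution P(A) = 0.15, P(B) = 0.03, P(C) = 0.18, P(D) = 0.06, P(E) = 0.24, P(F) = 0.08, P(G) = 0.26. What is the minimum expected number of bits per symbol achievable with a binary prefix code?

2.58 bits/symbol

Repeatedly combine the two least-probable nodes; the expected code length is the sum of the merged weights.
merge 3/100 + 3/50 → 9/100
merge 2/25 + 9/100 → 17/100
merge 3/20 + 17/100 → 8/25
merge 9/50 + 6/25 → 21/50
merge 13/50 + 8/25 → 29/50
merge 21/50 + 29/50 → 1
L = 9/100 + 17/100 + 8/25 + 21/50 + 29/50 + 1 = 129/50 = 2.58 bits/symbol.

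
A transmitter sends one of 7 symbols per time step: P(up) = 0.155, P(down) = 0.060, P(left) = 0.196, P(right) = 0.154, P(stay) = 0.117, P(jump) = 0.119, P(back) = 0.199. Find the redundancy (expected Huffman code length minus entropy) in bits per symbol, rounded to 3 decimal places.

Entropy H = −Σ p log₂ p ≈ 2.7280 bits.
Huffman merges: 3/50+117/1000→177/1000; 119/1000+77/500→273/1000; 31/200+177/1000→83/250; 49/250+199/1000→79/200; 273/1000+83/250→121/200; 79/200+121/200→1. L = 1391/500 ≈ 2.7820.
L − H = 2.7820 − 2.7280 = 0.054 bits.

0.054 bits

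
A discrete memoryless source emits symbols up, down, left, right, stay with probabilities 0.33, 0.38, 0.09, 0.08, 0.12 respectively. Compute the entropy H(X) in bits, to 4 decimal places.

H = −Σ pᵢ log₂ pᵢ.
−0.33·log₂(0.33) = 0.5278
−0.38·log₂(0.38) = 0.5305
−0.09·log₂(0.09) = 0.3127
−0.08·log₂(0.08) = 0.2915
−0.12·log₂(0.12) = 0.3671
Sum ≈ 2.0295 → 2.0295 bits.

2.0295 bits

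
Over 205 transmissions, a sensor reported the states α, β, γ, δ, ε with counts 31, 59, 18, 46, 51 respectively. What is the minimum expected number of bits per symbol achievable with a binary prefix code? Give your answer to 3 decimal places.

2.239 bits/symbol

Probabilities are the counts divided by 205.
Repeatedly combine the two least-probable nodes; the expected code length is the sum of the merged weights.
merge 18/205 + 31/205 → 49/205
merge 46/205 + 49/205 → 19/41
merge 51/205 + 59/205 → 22/41
merge 19/41 + 22/41 → 1
L = 49/205 + 19/41 + 22/41 + 1 = 459/205 ≈ 2.239 bits/symbol.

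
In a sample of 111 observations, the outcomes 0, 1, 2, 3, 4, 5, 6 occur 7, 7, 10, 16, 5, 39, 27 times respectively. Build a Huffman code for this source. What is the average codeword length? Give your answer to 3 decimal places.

Probabilities are the counts divided by 111.
Repeatedly combine the two least-probable nodes; the expected code length is the sum of the merged weights.
merge 5/111 + 7/111 → 4/37
merge 7/111 + 10/111 → 17/111
merge 4/37 + 16/111 → 28/111
merge 17/111 + 9/37 → 44/111
merge 28/111 + 13/37 → 67/111
merge 44/111 + 67/111 → 1
L = 4/37 + 17/111 + 28/111 + 44/111 + 67/111 + 1 = 93/37 ≈ 2.514 bits/symbol.

2.514 bits/symbol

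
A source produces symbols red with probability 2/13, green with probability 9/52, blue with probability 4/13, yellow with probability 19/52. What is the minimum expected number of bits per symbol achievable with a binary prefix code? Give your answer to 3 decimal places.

Repeatedly combine the two least-probable nodes; the expected code length is the sum of the merged weights.
merge 2/13 + 9/52 → 17/52
merge 4/13 + 17/52 → 33/52
merge 19/52 + 33/52 → 1
L = 17/52 + 33/52 + 1 = 51/26 ≈ 1.962 bits/symbol.

1.962 bits/symbol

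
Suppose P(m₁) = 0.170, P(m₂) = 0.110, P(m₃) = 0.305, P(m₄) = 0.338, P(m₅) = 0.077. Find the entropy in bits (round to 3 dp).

H = −Σ pᵢ log₂ pᵢ.
−0.170·log₂(0.170) = 0.4346
−0.110·log₂(0.110) = 0.3503
−0.305·log₂(0.305) = 0.5225
−0.338·log₂(0.338) = 0.5289
−0.077·log₂(0.077) = 0.2848
Sum ≈ 2.1211 → 2.121 bits.

2.121 bits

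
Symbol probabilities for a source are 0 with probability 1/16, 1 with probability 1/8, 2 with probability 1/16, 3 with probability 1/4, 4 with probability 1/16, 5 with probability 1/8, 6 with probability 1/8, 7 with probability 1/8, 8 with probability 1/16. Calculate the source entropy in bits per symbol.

Each probability is a power of 1/2, so log₂(1/p) is an integer.
H = Σ p·log₂(1/p) = 1/16·4 + 1/8·3 + 1/16·4 + 1/4·2 + 1/16·4 + 1/8·3 + 1/8·3 + 1/8·3 + 1/16·4 = 3 bits.

3 bits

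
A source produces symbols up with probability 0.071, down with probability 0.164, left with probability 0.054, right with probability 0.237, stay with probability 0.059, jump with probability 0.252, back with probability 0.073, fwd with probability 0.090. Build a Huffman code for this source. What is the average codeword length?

2.768 bits/symbol

Repeatedly combine the two least-probable nodes; the expected code length is the sum of the merged weights.
merge 27/500 + 59/1000 → 113/1000
merge 71/1000 + 73/1000 → 18/125
merge 9/100 + 113/1000 → 203/1000
merge 18/125 + 41/250 → 77/250
merge 203/1000 + 237/1000 → 11/25
merge 63/250 + 77/250 → 14/25
merge 11/25 + 14/25 → 1
L = 113/1000 + 18/125 + 203/1000 + 77/250 + 11/25 + 14/25 + 1 = 346/125 = 2.768 bits/symbol.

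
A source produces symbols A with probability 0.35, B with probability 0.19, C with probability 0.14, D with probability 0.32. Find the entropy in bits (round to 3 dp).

H = −Σ pᵢ log₂ pᵢ.
−0.35·log₂(0.35) = 0.5301
−0.19·log₂(0.19) = 0.4552
−0.14·log₂(0.14) = 0.3971
−0.32·log₂(0.32) = 0.5260
Sum ≈ 1.9085 → 1.908 bits.

1.908 bits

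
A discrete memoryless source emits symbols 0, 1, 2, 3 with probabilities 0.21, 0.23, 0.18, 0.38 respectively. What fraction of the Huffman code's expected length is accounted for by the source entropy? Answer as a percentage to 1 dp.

Entropy H = −Σ p log₂ p ≈ 1.9363 bits.
Huffman merges: 9/50+21/100→39/100; 23/100+19/50→61/100; 39/100+61/100→1. L = 2 ≈ 2.0000.
Efficiency = H/L = 1.9363/2.0000 = 96.8%.

96.8%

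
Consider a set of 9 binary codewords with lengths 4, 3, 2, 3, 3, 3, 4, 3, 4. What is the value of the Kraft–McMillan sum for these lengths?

1.0625

With common denominator 2^4 = 16: Σ 2^(−ℓᵢ) = 1/16 + 2/16 + 4/16 + 2/16 + 2/16 + 2/16 + 1/16 + 2/16 + 1/16 = 17/16 = 1.0625.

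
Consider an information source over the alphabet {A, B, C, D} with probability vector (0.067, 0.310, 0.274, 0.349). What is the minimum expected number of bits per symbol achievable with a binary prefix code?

Repeatedly combine the two least-probable nodes; the expected code length is the sum of the merged weights.
merge 67/1000 + 137/500 → 341/1000
merge 31/100 + 341/1000 → 651/1000
merge 349/1000 + 651/1000 → 1
L = 341/1000 + 651/1000 + 1 = 249/125 = 1.992 bits/symbol.

1.992 bits/symbol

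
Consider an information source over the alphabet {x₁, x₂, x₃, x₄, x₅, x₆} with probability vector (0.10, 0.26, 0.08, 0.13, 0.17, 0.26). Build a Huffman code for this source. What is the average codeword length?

Repeatedly combine the two least-probable nodes; the expected code length is the sum of the merged weights.
merge 2/25 + 1/10 → 9/50
merge 13/100 + 17/100 → 3/10
merge 9/50 + 13/50 → 11/25
merge 13/50 + 3/10 → 14/25
merge 11/25 + 14/25 → 1
L = 9/50 + 3/10 + 11/25 + 14/25 + 1 = 62/25 = 2.48 bits/symbol.

2.48 bits/symbol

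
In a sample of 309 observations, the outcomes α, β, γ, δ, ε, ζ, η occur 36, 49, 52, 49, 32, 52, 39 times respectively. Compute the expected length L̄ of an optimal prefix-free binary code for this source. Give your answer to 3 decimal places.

Probabilities are the counts divided by 309.
Repeatedly combine the two least-probable nodes; the expected code length is the sum of the merged weights.
merge 32/309 + 12/103 → 68/309
merge 13/103 + 49/309 → 88/309
merge 49/309 + 52/309 → 101/309
merge 52/309 + 68/309 → 40/103
merge 88/309 + 101/309 → 63/103
merge 40/103 + 63/103 → 1
L = 68/309 + 88/309 + 101/309 + 40/103 + 63/103 + 1 = 875/309 ≈ 2.832 bits/symbol.

2.832 bits/symbol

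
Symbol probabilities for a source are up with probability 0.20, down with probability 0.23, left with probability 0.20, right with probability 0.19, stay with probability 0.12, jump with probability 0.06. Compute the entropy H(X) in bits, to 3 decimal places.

H = −Σ pᵢ log₂ pᵢ.
−0.20·log₂(0.20) = 0.4644
−0.23·log₂(0.23) = 0.4877
−0.20·log₂(0.20) = 0.4644
−0.19·log₂(0.19) = 0.4552
−0.12·log₂(0.12) = 0.3671
−0.06·log₂(0.06) = 0.2435
Sum ≈ 2.4823 → 2.482 bits.

2.482 bits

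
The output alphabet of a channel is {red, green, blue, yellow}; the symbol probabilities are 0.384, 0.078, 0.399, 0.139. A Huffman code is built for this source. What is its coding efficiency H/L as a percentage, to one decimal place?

Entropy H = −Σ p log₂ p ≈ 1.7419 bits.
Huffman merges: 39/500+139/1000→217/1000; 217/1000+48/125→601/1000; 399/1000+601/1000→1. L = 909/500 ≈ 1.8180.
Efficiency = H/L = 1.7419/1.8180 = 95.8%.

95.8%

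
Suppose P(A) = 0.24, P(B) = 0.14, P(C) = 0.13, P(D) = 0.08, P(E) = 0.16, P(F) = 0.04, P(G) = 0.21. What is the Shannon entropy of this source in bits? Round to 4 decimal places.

H = −Σ pᵢ log₂ pᵢ.
−0.24·log₂(0.24) = 0.4941
−0.14·log₂(0.14) = 0.3971
−0.13·log₂(0.13) = 0.3826
−0.08·log₂(0.08) = 0.2915
−0.16·log₂(0.16) = 0.4230
−0.04·log₂(0.04) = 0.1858
−0.21·log₂(0.21) = 0.4728
Sum ≈ 2.6470 → 2.6470 bits.

2.6470 bits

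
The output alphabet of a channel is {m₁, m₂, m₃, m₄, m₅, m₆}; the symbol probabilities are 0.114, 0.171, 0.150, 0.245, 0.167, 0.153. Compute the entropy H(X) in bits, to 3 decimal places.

2.546 bits

H = −Σ pᵢ log₂ pᵢ.
−0.114·log₂(0.114) = 0.3571
−0.171·log₂(0.171) = 0.4357
−0.150·log₂(0.150) = 0.4105
−0.245·log₂(0.245) = 0.4971
−0.167·log₂(0.167) = 0.4312
−0.153·log₂(0.153) = 0.4144
Sum ≈ 2.5461 → 2.546 bits.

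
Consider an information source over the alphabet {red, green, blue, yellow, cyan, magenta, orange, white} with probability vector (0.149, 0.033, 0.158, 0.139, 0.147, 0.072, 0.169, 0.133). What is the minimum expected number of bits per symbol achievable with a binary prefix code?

2.936 bits/symbol

Repeatedly combine the two least-probable nodes; the expected code length is the sum of the merged weights.
merge 33/1000 + 9/125 → 21/200
merge 21/200 + 133/1000 → 119/500
merge 139/1000 + 147/1000 → 143/500
merge 149/1000 + 79/500 → 307/1000
merge 169/1000 + 119/500 → 407/1000
merge 143/500 + 307/1000 → 593/1000
merge 407/1000 + 593/1000 → 1
L = 21/200 + 119/500 + 143/500 + 307/1000 + 407/1000 + 593/1000 + 1 = 367/125 = 2.936 bits/symbol.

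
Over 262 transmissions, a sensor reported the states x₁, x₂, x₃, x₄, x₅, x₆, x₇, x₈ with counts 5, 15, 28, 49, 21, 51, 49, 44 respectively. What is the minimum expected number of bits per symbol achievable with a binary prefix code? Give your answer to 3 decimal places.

2.851 bits/symbol

Probabilities are the counts divided by 262.
Repeatedly combine the two least-probable nodes; the expected code length is the sum of the merged weights.
merge 5/262 + 15/262 → 10/131
merge 10/131 + 21/262 → 41/262
merge 14/131 + 41/262 → 69/262
merge 22/131 + 49/262 → 93/262
merge 49/262 + 51/262 → 50/131
merge 69/262 + 93/262 → 81/131
merge 50/131 + 81/131 → 1
L = 10/131 + 41/262 + 69/262 + 93/262 + 50/131 + 81/131 + 1 = 747/262 ≈ 2.851 bits/symbol.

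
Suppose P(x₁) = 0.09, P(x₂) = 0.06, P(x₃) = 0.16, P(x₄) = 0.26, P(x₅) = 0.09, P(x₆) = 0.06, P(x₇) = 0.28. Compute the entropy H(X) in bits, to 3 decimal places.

2.555 bits

H = −Σ pᵢ log₂ pᵢ.
−0.09·log₂(0.09) = 0.3127
−0.06·log₂(0.06) = 0.2435
−0.16·log₂(0.16) = 0.4230
−0.26·log₂(0.26) = 0.5053
−0.09·log₂(0.09) = 0.3127
−0.06·log₂(0.06) = 0.2435
−0.28·log₂(0.28) = 0.5142
Sum ≈ 2.5549 → 2.555 bits.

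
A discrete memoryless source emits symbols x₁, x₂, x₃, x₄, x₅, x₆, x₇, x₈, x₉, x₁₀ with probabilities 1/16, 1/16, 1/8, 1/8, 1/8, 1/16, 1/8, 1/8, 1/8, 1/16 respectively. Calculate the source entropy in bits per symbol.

3.25 bits

Each probability is a power of 1/2, so log₂(1/p) is an integer.
H = Σ p·log₂(1/p) = 1/16·4 + 1/16·4 + 1/8·3 + 1/8·3 + 1/8·3 + 1/16·4 + 1/8·3 + 1/8·3 + 1/8·3 + 1/16·4 = 3.25 bits.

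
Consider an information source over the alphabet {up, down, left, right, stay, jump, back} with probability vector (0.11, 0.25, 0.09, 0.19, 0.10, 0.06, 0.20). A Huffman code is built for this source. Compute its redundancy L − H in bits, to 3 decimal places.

Entropy H = −Σ p log₂ p ≈ 2.6583 bits.
Huffman merges: 3/50+9/100→3/20; 1/10+11/100→21/100; 3/20+19/100→17/50; 1/5+21/100→41/100; 1/4+17/50→59/100; 41/100+59/100→1. L = 27/10 ≈ 2.7000.
L − H = 2.7000 − 2.6583 = 0.042 bits.

0.042 bits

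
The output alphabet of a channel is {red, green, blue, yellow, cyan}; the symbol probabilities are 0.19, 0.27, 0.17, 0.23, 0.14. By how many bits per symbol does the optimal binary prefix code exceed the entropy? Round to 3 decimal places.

Entropy H = −Σ p log₂ p ≈ 2.2846 bits.
Huffman merges: 7/50+17/100→31/100; 19/100+23/100→21/50; 27/100+31/100→29/50; 21/50+29/50→1. L = 231/100 ≈ 2.3100.
L − H = 2.3100 − 2.2846 = 0.025 bits.

0.025 bits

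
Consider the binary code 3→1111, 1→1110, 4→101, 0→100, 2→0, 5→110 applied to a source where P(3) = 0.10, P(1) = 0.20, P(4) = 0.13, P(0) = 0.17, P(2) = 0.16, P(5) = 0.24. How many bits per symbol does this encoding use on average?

2.98 bits/symbol

L̄ = Σ pᵢ·ℓᵢ = 0.10·4 + 0.20·4 + 0.13·3 + 0.17·3 + 0.16·1 + 0.24·3 = 2.98 bits/symbol.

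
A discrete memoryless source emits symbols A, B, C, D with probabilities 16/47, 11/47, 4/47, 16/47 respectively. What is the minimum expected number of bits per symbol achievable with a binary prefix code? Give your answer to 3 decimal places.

1.979 bits/symbol

Repeatedly combine the two least-probable nodes; the expected code length is the sum of the merged weights.
merge 4/47 + 11/47 → 15/47
merge 15/47 + 16/47 → 31/47
merge 16/47 + 31/47 → 1
L = 15/47 + 31/47 + 1 = 93/47 ≈ 1.979 bits/symbol.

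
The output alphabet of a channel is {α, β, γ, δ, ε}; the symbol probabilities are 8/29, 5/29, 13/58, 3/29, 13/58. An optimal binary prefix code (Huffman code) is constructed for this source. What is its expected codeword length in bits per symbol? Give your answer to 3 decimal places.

Repeatedly combine the two least-probable nodes; the expected code length is the sum of the merged weights.
merge 3/29 + 5/29 → 8/29
merge 13/58 + 13/58 → 13/29
merge 8/29 + 8/29 → 16/29
merge 13/29 + 16/29 → 1
L = 8/29 + 13/29 + 16/29 + 1 = 66/29 ≈ 2.276 bits/symbol.

2.276 bits/symbol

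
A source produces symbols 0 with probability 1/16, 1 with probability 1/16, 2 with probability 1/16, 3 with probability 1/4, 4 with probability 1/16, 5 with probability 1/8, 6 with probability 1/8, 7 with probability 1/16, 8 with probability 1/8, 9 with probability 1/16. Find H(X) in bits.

3.125 bits

Each probability is a power of 1/2, so log₂(1/p) is an integer.
H = Σ p·log₂(1/p) = 1/16·4 + 1/16·4 + 1/16·4 + 1/4·2 + 1/16·4 + 1/8·3 + 1/8·3 + 1/16·4 + 1/8·3 + 1/16·4 = 3.125 bits.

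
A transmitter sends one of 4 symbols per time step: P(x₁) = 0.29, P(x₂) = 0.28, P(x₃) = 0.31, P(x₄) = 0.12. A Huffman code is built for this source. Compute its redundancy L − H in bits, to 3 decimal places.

Entropy H = −Σ p log₂ p ≈ 1.9230 bits.
Huffman merges: 3/25+7/25→2/5; 29/100+31/100→3/5; 2/5+3/5→1. L = 2 ≈ 2.0000.
L − H = 2.0000 − 1.9230 = 0.077 bits.

0.077 bits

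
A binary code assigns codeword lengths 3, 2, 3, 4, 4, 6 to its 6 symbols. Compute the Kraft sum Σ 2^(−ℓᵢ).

With common denominator 2^6 = 64: Σ 2^(−ℓᵢ) = 8/64 + 16/64 + 8/64 + 4/64 + 4/64 + 1/64 = 41/64 = 0.640625.

0.640625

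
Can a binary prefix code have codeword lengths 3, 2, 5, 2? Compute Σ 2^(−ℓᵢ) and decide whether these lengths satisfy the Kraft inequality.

0.65625; yes

With common denominator 2^5 = 32: Σ 2^(−ℓᵢ) = 4/32 + 8/32 + 1/32 + 8/32 = 21/32 = 0.65625.
Kraft's inequality requires Σ ≤ 1; here Σ = 0.65625 ≤ 1, so such a prefix code exists.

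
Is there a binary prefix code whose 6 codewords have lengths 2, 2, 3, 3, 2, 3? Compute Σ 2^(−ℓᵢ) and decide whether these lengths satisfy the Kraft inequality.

1.125; no

With common denominator 2^3 = 8: Σ 2^(−ℓᵢ) = 2/8 + 2/8 + 1/8 + 1/8 + 2/8 + 1/8 = 9/8 = 1.125.
Kraft's inequality requires Σ ≤ 1; here Σ = 1.125 > 1, so no such prefix code exists.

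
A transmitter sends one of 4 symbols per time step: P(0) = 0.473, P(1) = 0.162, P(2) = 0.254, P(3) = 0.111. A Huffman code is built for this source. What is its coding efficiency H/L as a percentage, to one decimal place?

99.5%

Entropy H = −Σ p log₂ p ≈ 1.7905 bits.
Huffman merges: 111/1000+81/500→273/1000; 127/500+273/1000→527/1000; 473/1000+527/1000→1. L = 9/5 ≈ 1.8000.
Efficiency = H/L = 1.7905/1.8000 = 99.5%.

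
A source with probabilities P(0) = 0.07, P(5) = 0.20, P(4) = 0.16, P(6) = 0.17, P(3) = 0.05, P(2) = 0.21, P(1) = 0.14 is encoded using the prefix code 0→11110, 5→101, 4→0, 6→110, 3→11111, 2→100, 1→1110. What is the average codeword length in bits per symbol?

L̄ = Σ pᵢ·ℓᵢ = 0.07·5 + 0.20·3 + 0.16·1 + 0.17·3 + 0.05·5 + 0.21·3 + 0.14·4 = 3.06 bits/symbol.

3.06 bits/symbol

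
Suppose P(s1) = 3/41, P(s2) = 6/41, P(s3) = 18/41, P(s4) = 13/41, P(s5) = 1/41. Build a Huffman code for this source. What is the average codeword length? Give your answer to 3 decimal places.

1.902 bits/symbol

Repeatedly combine the two least-probable nodes; the expected code length is the sum of the merged weights.
merge 1/41 + 3/41 → 4/41
merge 4/41 + 6/41 → 10/41
merge 10/41 + 13/41 → 23/41
merge 18/41 + 23/41 → 1
L = 4/41 + 10/41 + 23/41 + 1 = 78/41 ≈ 1.902 bits/symbol.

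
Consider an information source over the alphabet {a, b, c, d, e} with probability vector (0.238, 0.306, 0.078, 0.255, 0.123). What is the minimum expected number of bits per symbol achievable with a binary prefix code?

2.201 bits/symbol

Repeatedly combine the two least-probable nodes; the expected code length is the sum of the merged weights.
merge 39/500 + 123/1000 → 201/1000
merge 201/1000 + 119/500 → 439/1000
merge 51/200 + 153/500 → 561/1000
merge 439/1000 + 561/1000 → 1
L = 201/1000 + 439/1000 + 561/1000 + 1 = 2201/1000 = 2.201 bits/symbol.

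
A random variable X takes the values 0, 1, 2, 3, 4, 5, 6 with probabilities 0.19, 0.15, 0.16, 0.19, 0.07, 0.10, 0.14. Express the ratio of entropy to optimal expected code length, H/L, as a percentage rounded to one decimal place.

Entropy H = −Σ p log₂ p ≈ 2.7419 bits.
Huffman merges: 7/100+1/10→17/100; 7/50+3/20→29/100; 4/25+17/100→33/100; 19/100+19/100→19/50; 29/100+33/100→31/50; 19/50+31/50→1. L = 279/100 ≈ 2.7900.
Efficiency = H/L = 2.7419/2.7900 = 98.3%.

98.3%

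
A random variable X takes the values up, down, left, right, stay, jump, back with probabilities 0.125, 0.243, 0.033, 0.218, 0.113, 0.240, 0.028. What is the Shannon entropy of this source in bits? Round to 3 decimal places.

2.506 bits

H = −Σ pᵢ log₂ pᵢ.
−0.125·log₂(0.125) = 0.3750
−0.243·log₂(0.243) = 0.4960
−0.033·log₂(0.033) = 0.1624
−0.218·log₂(0.218) = 0.4791
−0.113·log₂(0.113) = 0.3555
−0.240·log₂(0.240) = 0.4941
−0.028·log₂(0.028) = 0.1444
Sum ≈ 2.5065 → 2.506 bits.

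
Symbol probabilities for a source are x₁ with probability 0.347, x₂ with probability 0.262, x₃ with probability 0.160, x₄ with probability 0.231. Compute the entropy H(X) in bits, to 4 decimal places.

H = −Σ pᵢ log₂ pᵢ.
−0.347·log₂(0.347) = 0.5299
−0.262·log₂(0.262) = 0.5063
−0.160·log₂(0.160) = 0.4230
−0.231·log₂(0.231) = 0.4883
Sum ≈ 1.9475 → 1.9475 bits.

1.9475 bits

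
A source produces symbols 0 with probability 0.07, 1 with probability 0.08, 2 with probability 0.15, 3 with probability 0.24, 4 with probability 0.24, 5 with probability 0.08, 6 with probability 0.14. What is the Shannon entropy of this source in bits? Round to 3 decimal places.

2.647 bits

H = −Σ pᵢ log₂ pᵢ.
−0.07·log₂(0.07) = 0.2686
−0.08·log₂(0.08) = 0.2915
−0.15·log₂(0.15) = 0.4105
−0.24·log₂(0.24) = 0.4941
−0.24·log₂(0.24) = 0.4941
−0.08·log₂(0.08) = 0.2915
−0.14·log₂(0.14) = 0.3971
Sum ≈ 2.6475 → 2.647 bits.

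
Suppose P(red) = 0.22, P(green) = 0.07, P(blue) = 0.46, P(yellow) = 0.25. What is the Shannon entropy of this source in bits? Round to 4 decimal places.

H = −Σ pᵢ log₂ pᵢ.
−0.22·log₂(0.22) = 0.4806
−0.07·log₂(0.07) = 0.2686
−0.46·log₂(0.46) = 0.5153
−0.25·log₂(0.25) = 0.5000
Sum ≈ 1.7645 → 1.7645 bits.

1.7645 bits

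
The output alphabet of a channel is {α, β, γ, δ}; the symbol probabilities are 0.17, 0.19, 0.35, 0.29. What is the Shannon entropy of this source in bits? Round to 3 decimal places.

H = −Σ pᵢ log₂ pᵢ.
−0.17·log₂(0.17) = 0.4346
−0.19·log₂(0.19) = 0.4552
−0.35·log₂(0.35) = 0.5301
−0.29·log₂(0.29) = 0.5179
Sum ≈ 1.9378 → 1.938 bits.

1.938 bits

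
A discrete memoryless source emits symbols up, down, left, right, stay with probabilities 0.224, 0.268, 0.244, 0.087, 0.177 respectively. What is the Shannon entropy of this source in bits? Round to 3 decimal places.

H = −Σ pᵢ log₂ pᵢ.
−0.224·log₂(0.224) = 0.4835
−0.268·log₂(0.268) = 0.5091
−0.244·log₂(0.244) = 0.4966
−0.087·log₂(0.087) = 0.3065
−0.177·log₂(0.177) = 0.4422
Sum ≈ 2.2378 → 2.238 bits.

2.238 bits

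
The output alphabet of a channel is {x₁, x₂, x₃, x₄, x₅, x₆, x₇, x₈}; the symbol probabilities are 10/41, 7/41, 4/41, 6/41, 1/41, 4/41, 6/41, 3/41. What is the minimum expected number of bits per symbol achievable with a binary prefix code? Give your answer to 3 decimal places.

2.854 bits/symbol

Repeatedly combine the two least-probable nodes; the expected code length is the sum of the merged weights.
merge 1/41 + 3/41 → 4/41
merge 4/41 + 4/41 → 8/41
merge 4/41 + 6/41 → 10/41
merge 6/41 + 7/41 → 13/41
merge 8/41 + 10/41 → 18/41
merge 10/41 + 13/41 → 23/41
merge 18/41 + 23/41 → 1
L = 4/41 + 8/41 + 10/41 + 13/41 + 18/41 + 23/41 + 1 = 117/41 ≈ 2.854 bits/symbol.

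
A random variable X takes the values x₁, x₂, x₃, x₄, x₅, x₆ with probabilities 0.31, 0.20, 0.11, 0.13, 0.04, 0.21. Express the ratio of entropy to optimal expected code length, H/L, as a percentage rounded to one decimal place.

Entropy H = −Σ p log₂ p ≈ 2.3797 bits.
Huffman merges: 1/25+11/100→3/20; 13/100+3/20→7/25; 1/5+21/100→41/100; 7/25+31/100→59/100; 41/100+59/100→1. L = 243/100 ≈ 2.4300.
Efficiency = H/L = 2.3797/2.4300 = 97.9%.

97.9%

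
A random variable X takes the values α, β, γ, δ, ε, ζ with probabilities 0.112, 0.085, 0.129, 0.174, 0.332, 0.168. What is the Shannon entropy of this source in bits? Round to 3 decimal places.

2.437 bits

H = −Σ pᵢ log₂ pᵢ.
−0.112·log₂(0.112) = 0.3537
−0.085·log₂(0.085) = 0.3023
−0.129·log₂(0.129) = 0.3811
−0.174·log₂(0.174) = 0.4390
−0.332·log₂(0.332) = 0.5281
−0.168·log₂(0.168) = 0.4323
Sum ≈ 2.4366 → 2.437 bits.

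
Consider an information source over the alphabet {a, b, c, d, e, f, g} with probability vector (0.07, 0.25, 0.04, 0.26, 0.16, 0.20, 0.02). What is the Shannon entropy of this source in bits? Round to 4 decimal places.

2.4599 bits

H = −Σ pᵢ log₂ pᵢ.
−0.07·log₂(0.07) = 0.2686
−0.25·log₂(0.25) = 0.5000
−0.04·log₂(0.04) = 0.1858
−0.26·log₂(0.26) = 0.5053
−0.16·log₂(0.16) = 0.4230
−0.20·log₂(0.20) = 0.4644
−0.02·log₂(0.02) = 0.1129
Sum ≈ 2.4599 → 2.4599 bits.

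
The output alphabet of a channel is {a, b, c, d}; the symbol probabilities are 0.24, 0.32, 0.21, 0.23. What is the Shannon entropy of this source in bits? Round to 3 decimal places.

1.981 bits

H = −Σ pᵢ log₂ pᵢ.
−0.24·log₂(0.24) = 0.4941
−0.32·log₂(0.32) = 0.5260
−0.21·log₂(0.21) = 0.4728
−0.23·log₂(0.23) = 0.4877
Sum ≈ 1.9807 → 1.981 bits.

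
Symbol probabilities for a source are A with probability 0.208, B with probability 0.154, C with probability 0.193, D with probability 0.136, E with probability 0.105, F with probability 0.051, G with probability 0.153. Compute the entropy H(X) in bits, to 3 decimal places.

2.711 bits

H = −Σ pᵢ log₂ pᵢ.
−0.208·log₂(0.208) = 0.4712
−0.154·log₂(0.154) = 0.4156
−0.193·log₂(0.193) = 0.4581
−0.136·log₂(0.136) = 0.3915
−0.105·log₂(0.105) = 0.3414
−0.051·log₂(0.051) = 0.2190
−0.153·log₂(0.153) = 0.4144
Sum ≈ 2.7111 → 2.711 bits.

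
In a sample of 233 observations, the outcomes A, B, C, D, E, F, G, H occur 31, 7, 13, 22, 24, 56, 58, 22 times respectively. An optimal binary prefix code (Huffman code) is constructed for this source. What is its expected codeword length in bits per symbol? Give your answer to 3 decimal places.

Probabilities are the counts divided by 233.
Repeatedly combine the two least-probable nodes; the expected code length is the sum of the merged weights.
merge 7/233 + 13/233 → 20/233
merge 20/233 + 22/233 → 42/233
merge 22/233 + 24/233 → 46/233
merge 31/233 + 42/233 → 73/233
merge 46/233 + 56/233 → 102/233
merge 58/233 + 73/233 → 131/233
merge 102/233 + 131/233 → 1
L = 20/233 + 42/233 + 46/233 + 73/233 + 102/233 + 131/233 + 1 = 647/233 ≈ 2.777 bits/symbol.

2.777 bits/symbol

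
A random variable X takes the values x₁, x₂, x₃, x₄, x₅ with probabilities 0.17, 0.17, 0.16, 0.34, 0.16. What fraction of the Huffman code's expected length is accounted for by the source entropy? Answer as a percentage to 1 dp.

Entropy H = −Σ p log₂ p ≈ 2.2444 bits.
Huffman merges: 4/25+4/25→8/25; 17/100+17/100→17/50; 8/25+17/50→33/50; 17/50+33/50→1. L = 58/25 ≈ 2.3200.
Efficiency = H/L = 2.2444/2.3200 = 96.7%.

96.7%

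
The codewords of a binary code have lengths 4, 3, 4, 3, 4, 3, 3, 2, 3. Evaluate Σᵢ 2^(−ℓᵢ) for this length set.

1.0625

With common denominator 2^4 = 16: Σ 2^(−ℓᵢ) = 1/16 + 2/16 + 1/16 + 2/16 + 1/16 + 2/16 + 2/16 + 4/16 + 2/16 = 17/16 = 1.0625.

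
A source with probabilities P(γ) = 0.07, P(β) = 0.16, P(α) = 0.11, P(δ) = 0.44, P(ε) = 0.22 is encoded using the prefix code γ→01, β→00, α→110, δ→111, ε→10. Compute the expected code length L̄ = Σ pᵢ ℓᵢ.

L̄ = Σ pᵢ·ℓᵢ = 0.07·2 + 0.16·2 + 0.11·3 + 0.44·3 + 0.22·2 = 2.55 bits/symbol.

2.55 bits/symbol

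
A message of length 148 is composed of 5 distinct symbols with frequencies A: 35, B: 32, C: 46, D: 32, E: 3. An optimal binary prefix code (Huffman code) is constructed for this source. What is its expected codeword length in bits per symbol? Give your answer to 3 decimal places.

Probabilities are the counts divided by 148.
Repeatedly combine the two least-probable nodes; the expected code length is the sum of the merged weights.
merge 3/148 + 8/37 → 35/148
merge 8/37 + 35/148 → 67/148
merge 35/148 + 23/74 → 81/148
merge 67/148 + 81/148 → 1
L = 35/148 + 67/148 + 81/148 + 1 = 331/148 ≈ 2.236 bits/symbol.

2.236 bits/symbol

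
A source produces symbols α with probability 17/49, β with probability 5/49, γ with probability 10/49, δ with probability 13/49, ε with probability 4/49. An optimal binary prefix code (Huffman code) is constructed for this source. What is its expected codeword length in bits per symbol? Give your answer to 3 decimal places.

Repeatedly combine the two least-probable nodes; the expected code length is the sum of the merged weights.
merge 4/49 + 5/49 → 9/49
merge 9/49 + 10/49 → 19/49
merge 13/49 + 17/49 → 30/49
merge 19/49 + 30/49 → 1
L = 9/49 + 19/49 + 30/49 + 1 = 107/49 ≈ 2.184 bits/symbol.

2.184 bits/symbol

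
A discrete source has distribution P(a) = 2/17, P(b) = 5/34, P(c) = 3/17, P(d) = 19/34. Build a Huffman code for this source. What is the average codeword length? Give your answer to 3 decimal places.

1.706 bits/symbol

Repeatedly combine the two least-probable nodes; the expected code length is the sum of the merged weights.
merge 2/17 + 5/34 → 9/34
merge 3/17 + 9/34 → 15/34
merge 15/34 + 19/34 → 1
L = 9/34 + 15/34 + 1 = 29/17 ≈ 1.706 bits/symbol.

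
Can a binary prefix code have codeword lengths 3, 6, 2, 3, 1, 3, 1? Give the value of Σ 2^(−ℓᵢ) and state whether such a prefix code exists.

With common denominator 2^6 = 64: Σ 2^(−ℓᵢ) = 8/64 + 1/64 + 16/64 + 8/64 + 32/64 + 8/64 + 32/64 = 105/64 = 1.640625.
Kraft's inequality requires Σ ≤ 1; here Σ = 1.640625 > 1, so no such prefix code exists.

1.640625; no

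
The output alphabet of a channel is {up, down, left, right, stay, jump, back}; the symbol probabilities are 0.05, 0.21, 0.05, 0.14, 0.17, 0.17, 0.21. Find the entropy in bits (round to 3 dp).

H = −Σ pᵢ log₂ pᵢ.
−0.05·log₂(0.05) = 0.2161
−0.21·log₂(0.21) = 0.4728
−0.05·log₂(0.05) = 0.2161
−0.14·log₂(0.14) = 0.3971
−0.17·log₂(0.17) = 0.4346
−0.17·log₂(0.17) = 0.4346
−0.21·log₂(0.21) = 0.4728
Sum ≈ 2.6441 → 2.644 bits.

2.644 bits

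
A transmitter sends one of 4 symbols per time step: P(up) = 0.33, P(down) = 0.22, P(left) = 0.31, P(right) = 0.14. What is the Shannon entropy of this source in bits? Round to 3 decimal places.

1.929 bits

H = −Σ pᵢ log₂ pᵢ.
−0.33·log₂(0.33) = 0.5278
−0.22·log₂(0.22) = 0.4806
−0.31·log₂(0.31) = 0.5238
−0.14·log₂(0.14) = 0.3971
Sum ≈ 1.9293 → 1.929 bits.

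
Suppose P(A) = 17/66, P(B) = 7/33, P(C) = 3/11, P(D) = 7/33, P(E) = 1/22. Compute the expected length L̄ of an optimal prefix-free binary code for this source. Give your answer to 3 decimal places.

2.258 bits/symbol

Repeatedly combine the two least-probable nodes; the expected code length is the sum of the merged weights.
merge 1/22 + 7/33 → 17/66
merge 7/33 + 17/66 → 31/66
merge 17/66 + 3/11 → 35/66
merge 31/66 + 35/66 → 1
L = 17/66 + 31/66 + 35/66 + 1 = 149/66 ≈ 2.258 bits/symbol.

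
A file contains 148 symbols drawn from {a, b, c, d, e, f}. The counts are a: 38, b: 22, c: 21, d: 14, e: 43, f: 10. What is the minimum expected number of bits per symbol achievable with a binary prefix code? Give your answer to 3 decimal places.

Probabilities are the counts divided by 148.
Repeatedly combine the two least-probable nodes; the expected code length is the sum of the merged weights.
merge 5/74 + 7/74 → 6/37
merge 21/148 + 11/74 → 43/148
merge 6/37 + 19/74 → 31/74
merge 43/148 + 43/148 → 43/74
merge 31/74 + 43/74 → 1
L = 6/37 + 43/148 + 31/74 + 43/74 + 1 = 363/148 ≈ 2.453 bits/symbol.

2.453 bits/symbol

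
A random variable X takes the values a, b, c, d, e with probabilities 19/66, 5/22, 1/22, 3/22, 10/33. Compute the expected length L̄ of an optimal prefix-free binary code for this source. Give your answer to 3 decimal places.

2.182 bits/symbol

Repeatedly combine the two least-probable nodes; the expected code length is the sum of the merged weights.
merge 1/22 + 3/22 → 2/11
merge 2/11 + 5/22 → 9/22
merge 19/66 + 10/33 → 13/22
merge 9/22 + 13/22 → 1
L = 2/11 + 9/22 + 13/22 + 1 = 24/11 ≈ 2.182 bits/symbol.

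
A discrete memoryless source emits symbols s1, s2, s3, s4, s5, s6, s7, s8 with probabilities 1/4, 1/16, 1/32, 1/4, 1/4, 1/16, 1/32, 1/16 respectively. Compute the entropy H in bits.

Each probability is a power of 1/2, so log₂(1/p) is an integer.
H = Σ p·log₂(1/p) = 1/4·2 + 1/16·4 + 1/32·5 + 1/4·2 + 1/4·2 + 1/16·4 + 1/32·5 + 1/16·4 = 2.5625 bits.

2.5625 bits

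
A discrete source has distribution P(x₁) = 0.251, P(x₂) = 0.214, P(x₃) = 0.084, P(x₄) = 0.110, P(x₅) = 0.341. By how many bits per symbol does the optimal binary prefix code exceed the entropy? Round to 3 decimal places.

Entropy H = −Σ p log₂ p ≈ 2.1563 bits.
Huffman merges: 21/250+11/100→97/500; 97/500+107/500→51/125; 251/1000+341/1000→74/125; 51/125+74/125→1. L = 1097/500 ≈ 2.1940.
L − H = 2.1940 − 2.1563 = 0.038 bits.

0.038 bits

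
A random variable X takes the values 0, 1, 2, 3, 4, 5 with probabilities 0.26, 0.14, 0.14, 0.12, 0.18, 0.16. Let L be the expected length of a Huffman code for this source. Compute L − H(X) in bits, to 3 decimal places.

0.025 bits

Entropy H = −Σ p log₂ p ≈ 2.5349 bits.
Huffman merges: 3/25+7/50→13/50; 7/50+4/25→3/10; 9/50+13/50→11/25; 13/50+3/10→14/25; 11/25+14/25→1. L = 64/25 ≈ 2.5600.
L − H = 2.5600 − 2.5349 = 0.025 bits.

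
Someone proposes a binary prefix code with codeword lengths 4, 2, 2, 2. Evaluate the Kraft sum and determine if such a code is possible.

0.8125; yes

With common denominator 2^4 = 16: Σ 2^(−ℓᵢ) = 1/16 + 4/16 + 4/16 + 4/16 = 13/16 = 0.8125.
Kraft's inequality requires Σ ≤ 1; here Σ = 0.8125 ≤ 1, so such a prefix code exists.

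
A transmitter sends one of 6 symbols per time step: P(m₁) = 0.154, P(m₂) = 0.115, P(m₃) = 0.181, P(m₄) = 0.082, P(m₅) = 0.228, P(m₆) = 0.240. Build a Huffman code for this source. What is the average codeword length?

2.532 bits/symbol

Repeatedly combine the two least-probable nodes; the expected code length is the sum of the merged weights.
merge 41/500 + 23/200 → 197/1000
merge 77/500 + 181/1000 → 67/200
merge 197/1000 + 57/250 → 17/40
merge 6/25 + 67/200 → 23/40
merge 17/40 + 23/40 → 1
L = 197/1000 + 67/200 + 17/40 + 23/40 + 1 = 633/250 = 2.532 bits/symbol.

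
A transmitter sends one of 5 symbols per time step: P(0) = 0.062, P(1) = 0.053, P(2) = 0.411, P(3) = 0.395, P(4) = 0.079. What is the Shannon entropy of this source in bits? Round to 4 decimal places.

1.8192 bits

H = −Σ pᵢ log₂ pᵢ.
−0.062·log₂(0.062) = 0.2487
−0.053·log₂(0.053) = 0.2246
−0.411·log₂(0.411) = 0.5272
−0.395·log₂(0.395) = 0.5293
−0.079·log₂(0.079) = 0.2893
Sum ≈ 1.8192 → 1.8192 bits.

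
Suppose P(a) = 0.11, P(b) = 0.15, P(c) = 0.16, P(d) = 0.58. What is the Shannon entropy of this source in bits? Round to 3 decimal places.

1.640 bits

H = −Σ pᵢ log₂ pᵢ.
−0.11·log₂(0.11) = 0.3503
−0.15·log₂(0.15) = 0.4105
−0.16·log₂(0.16) = 0.4230
−0.58·log₂(0.58) = 0.4558
Sum ≈ 1.6397 → 1.640 bits.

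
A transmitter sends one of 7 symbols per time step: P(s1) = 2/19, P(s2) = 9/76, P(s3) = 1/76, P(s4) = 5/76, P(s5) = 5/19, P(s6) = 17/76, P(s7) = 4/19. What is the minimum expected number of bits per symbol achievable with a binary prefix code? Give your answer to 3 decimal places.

2.566 bits/symbol

Repeatedly combine the two least-probable nodes; the expected code length is the sum of the merged weights.
merge 1/76 + 5/76 → 3/38
merge 3/38 + 2/19 → 7/38
merge 9/76 + 7/38 → 23/76
merge 4/19 + 17/76 → 33/76
merge 5/19 + 23/76 → 43/76
merge 33/76 + 43/76 → 1
L = 3/38 + 7/38 + 23/76 + 33/76 + 43/76 + 1 = 195/76 ≈ 2.566 bits/symbol.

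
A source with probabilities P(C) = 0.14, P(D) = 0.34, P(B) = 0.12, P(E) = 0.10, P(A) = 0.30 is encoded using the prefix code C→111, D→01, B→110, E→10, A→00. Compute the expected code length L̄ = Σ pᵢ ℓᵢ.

L̄ = Σ pᵢ·ℓᵢ = 0.14·3 + 0.34·2 + 0.12·3 + 0.10·2 + 0.30·2 = 2.26 bits/symbol.

2.26 bits/symbol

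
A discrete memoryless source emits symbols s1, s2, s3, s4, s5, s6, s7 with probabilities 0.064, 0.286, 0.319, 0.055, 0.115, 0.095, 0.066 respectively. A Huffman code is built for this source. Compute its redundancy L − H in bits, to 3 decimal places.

0.047 bits

Entropy H = −Σ p log₂ p ≈ 2.4665 bits.
Huffman merges: 11/200+8/125→119/1000; 33/500+19/200→161/1000; 23/200+119/1000→117/500; 161/1000+117/500→79/200; 143/500+319/1000→121/200; 79/200+121/200→1. L = 1257/500 ≈ 2.5140.
L − H = 2.5140 − 2.4665 = 0.047 bits.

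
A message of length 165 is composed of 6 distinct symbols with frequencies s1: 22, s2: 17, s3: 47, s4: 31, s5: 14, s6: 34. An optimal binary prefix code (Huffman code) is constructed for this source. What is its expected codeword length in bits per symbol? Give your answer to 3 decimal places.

Probabilities are the counts divided by 165.
Repeatedly combine the two least-probable nodes; the expected code length is the sum of the merged weights.
merge 14/165 + 17/165 → 31/165
merge 2/15 + 31/165 → 53/165
merge 31/165 + 34/165 → 13/33
merge 47/165 + 53/165 → 20/33
merge 13/33 + 20/33 → 1
L = 31/165 + 53/165 + 13/33 + 20/33 + 1 = 138/55 ≈ 2.509 bits/symbol.

2.509 bits/symbol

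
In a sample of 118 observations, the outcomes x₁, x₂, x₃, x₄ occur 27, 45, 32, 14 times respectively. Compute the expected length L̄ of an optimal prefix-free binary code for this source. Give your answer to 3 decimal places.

Probabilities are the counts divided by 118.
Repeatedly combine the two least-probable nodes; the expected code length is the sum of the merged weights.
merge 7/59 + 27/118 → 41/118
merge 16/59 + 41/118 → 73/118
merge 45/118 + 73/118 → 1
L = 41/118 + 73/118 + 1 = 116/59 ≈ 1.966 bits/symbol.

1.966 bits/symbol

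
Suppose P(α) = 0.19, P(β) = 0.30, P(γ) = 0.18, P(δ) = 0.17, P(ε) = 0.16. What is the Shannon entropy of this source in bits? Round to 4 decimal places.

H = −Σ pᵢ log₂ pᵢ.
−0.19·log₂(0.19) = 0.4552
−0.30·log₂(0.30) = 0.5211
−0.18·log₂(0.18) = 0.4453
−0.17·log₂(0.17) = 0.4346
−0.16·log₂(0.16) = 0.4230
Sum ≈ 2.2792 → 2.2792 bits.

2.2792 bits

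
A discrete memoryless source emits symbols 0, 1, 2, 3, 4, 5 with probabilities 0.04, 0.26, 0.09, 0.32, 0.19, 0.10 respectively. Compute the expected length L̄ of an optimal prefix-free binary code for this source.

Repeatedly combine the two least-probable nodes; the expected code length is the sum of the merged weights.
merge 1/25 + 9/100 → 13/100
merge 1/10 + 13/100 → 23/100
merge 19/100 + 23/100 → 21/50
merge 13/50 + 8/25 → 29/50
merge 21/50 + 29/50 → 1
L = 13/100 + 23/100 + 21/50 + 29/50 + 1 = 59/25 = 2.36 bits/symbol.

2.36 bits/symbol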